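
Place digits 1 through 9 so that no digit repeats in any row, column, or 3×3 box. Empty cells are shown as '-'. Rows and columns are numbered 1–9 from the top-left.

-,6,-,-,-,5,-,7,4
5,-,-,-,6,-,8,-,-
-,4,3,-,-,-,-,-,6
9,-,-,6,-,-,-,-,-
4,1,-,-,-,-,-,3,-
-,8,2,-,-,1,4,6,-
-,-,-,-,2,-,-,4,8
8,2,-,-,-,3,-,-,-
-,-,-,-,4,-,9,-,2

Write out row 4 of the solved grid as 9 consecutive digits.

row 4, column 6 = 4: in row 4, 4 can only go here (every other open cell in that row sees a 4).
row 2, column 4 = 4: in row 2, 4 can only go here (every other open cell in that row sees a 4).
row 2, column 9 = 3: in row 2, 3 can only go here (every other open cell in that row sees a 3).
row 5, column 3 = 6: in row 5, 6 can only go here (every other open cell in that row sees a 6).
row 8, column 3 = 4: in row 8, 4 can only go here (every other open cell in that row sees a 4).
row 8, column 7 = 6: in row 8, 6 can only go here (every other open cell in that row sees a 6).
row 1, column 3 = 8: in column 3, 8 can only go here (every other open cell in that column sees an 8).
row 7, column 7 = 3: in column 7, 3 can only go here (every other open cell in that column sees a 3).
row 4, column 8 = 8: in column 8, 8 can only go here (every other open cell in that column sees an 8).
row 4, column 7 = 2: in row 4, 2 can only go here (every other open cell in that row sees a 2).
row 1, column 7 = 1: row 1 has {4,5,6,7,8}; col 7 has {2,3,4,6,8,9}; box has {3,4,6,7,8} → only 1 remains.
row 3, column 7 = 5: row 3 has {3,4,6}; col 7 has {1,2,3,4,6,8,9}; box has {1,3,4,6,7,8} → only 5 remains.
row 5, column 7 = 7: row 5 has {1,3,4,6}; col 7 has {1,2,3,4,5,6,8,9}; box has {2,3,4,6,8} → only 7 remains.
row 1, column 1 = 2: row 1 has {1,4,5,6,7,8}; col 1 has {4,5,8,9}; box has {3,4,5,6,8} → only 2 remains.
row 2, column 3 = 1: in row 2, 1 can only go here (every other open cell in that row sees a 1).
row 3, column 1 = 7: row 3 has {3,4,5,6}; col 1 has {2,4,5,8,9}; box has {1,2,3,4,5,6,8} → only 7 remains.
row 6, column 1 = 3: row 6 has {1,2,4,6,8}; col 1 has {2,4,5,7,8,9}; box has {1,2,4,6,8,9} → only 3 remains.
row 2, column 2 = 9: row 2 has {1,3,4,5,6,8}; col 2 has {1,2,4,6,8}; box has {1,2,3,4,5,6,7,8} → only 9 remains.
row 2, column 8 = 2: row 2 has {1,3,4,5,6,8,9}; col 8 has {3,4,6,7,8}; box has {1,3,4,5,6,7,8} → only 2 remains.
row 3, column 8 = 9: row 3 has {3,4,5,6,7}; col 8 has {2,3,4,6,7,8}; box has {1,2,3,4,5,6,7,8} → only 9 remains.
row 2, column 6 = 7: row 2 has {1,2,3,4,5,6,8,9}; col 6 has {1,3,4,5}; box has {4,5,6} → only 7 remains.
row 4, column 9 = 1: in row 4, 1 can only go here (every other open cell in that row sees a 1).
row 4, column 5 = 3: in row 4, 3 can only go here (every other open cell in that row sees a 3).
row 1, column 5 = 9: row 1 has {1,2,4,5,6,7,8}; col 5 has {2,3,4,6}; box has {4,5,6,7} → only 9 remains.
row 1, column 4 = 3: row 1 has {1,2,4,5,6,7,8,9}; col 4 has {4,6}; box has {4,5,6,7,9} → only 3 remains.
row 8, column 4 = 9: in row 8, 9 can only go here (every other open cell in that row sees a 9).
row 7, column 6 = 6: row 7 has {2,3,4,8}; col 6 has {1,3,4,5,7}; box has {2,3,4,9} → only 6 remains.
row 9, column 6 = 8: row 9 has {2,4,9}; col 6 has {1,3,4,5,6,7}; box has {2,3,4,6,9} → only 8 remains.
row 3, column 6 = 2: row 3 has {3,4,5,6,7,9}; col 6 has {1,3,4,5,6,7,8}; box has {3,4,5,6,7,9} → only 2 remains.
row 5, column 6 = 9: row 5 has {1,3,4,6,7}; col 6 has {1,2,3,4,5,6,7,8}; box has {1,3,4,6} → only 9 remains.
row 5, column 9 = 5: row 5 has {1,3,4,6,7,9}; col 9 has {1,2,3,4,6,8}; box has {1,2,3,4,6,7,8} → only 5 remains.
row 6, column 9 = 9: row 6 has {1,2,3,4,6,8}; col 9 has {1,2,3,4,5,6,8}; box has {1,2,3,4,5,6,7,8} → only 9 remains.
row 7, column 1 = 1: row 7 has {2,3,4,6,8}; col 1 has {2,3,4,5,7,8,9}; box has {2,4,8} → only 1 remains.
row 8, column 9 = 7: row 8 has {2,3,4,6,8,9}; col 9 has {1,2,3,4,5,6,8,9}; box has {2,3,4,6,8,9} → only 7 remains.
row 9, column 1 = 6: row 9 has {2,4,8,9}; col 1 has {1,2,3,4,5,7,8,9}; box has {1,2,4,8} → only 6 remains.
row 5, column 5 = 8: row 5 has {1,3,4,5,6,7,9}; col 5 has {2,3,4,6,9}; box has {1,3,4,6,9} → only 8 remains.
row 3, column 5 = 1: row 3 has {2,3,4,5,6,7,9}; col 5 has {2,3,4,6,8,9}; box has {2,3,4,5,6,7,9} → only 1 remains.
row 5, column 4 = 2: row 5 has {1,3,4,5,6,7,8,9}; col 4 has {3,4,6,9}; box has {1,3,4,6,8,9} → only 2 remains.
row 8, column 5 = 5: row 8 has {2,3,4,6,7,8,9}; col 5 has {1,2,3,4,6,8,9}; box has {2,3,4,6,8,9} → only 5 remains.
row 8, column 8 = 1: row 8 has {2,3,4,5,6,7,8,9}; col 8 has {2,3,4,6,7,8,9}; box has {2,3,4,6,7,8,9} → only 1 remains.
row 9, column 8 = 5: row 9 has {2,4,6,8,9}; col 8 has {1,2,3,4,6,7,8,9}; box has {1,2,3,4,6,7,8,9} → only 5 remains.
row 3, column 4 = 8: row 3 has {1,2,3,4,5,6,7,9}; col 4 has {2,3,4,6,9}; box has {1,2,3,4,5,6,7,9} → only 8 remains.
row 6, column 5 = 7: row 6 has {1,2,3,4,6,8,9}; col 5 has {1,2,3,4,5,6,8,9}; box has {1,2,3,4,6,8,9} → only 7 remains.
row 7, column 4 = 7: row 7 has {1,2,3,4,6,8}; col 4 has {2,3,4,6,8,9}; box has {2,3,4,5,6,8,9} → only 7 remains.
row 9, column 3 = 7: row 9 has {2,4,5,6,8,9}; col 3 has {1,2,3,4,6,8}; box has {1,2,4,6,8} → only 7 remains.
row 9, column 4 = 1: row 9 has {2,4,5,6,7,8,9}; col 4 has {2,3,4,6,7,8,9}; box has {2,3,4,5,6,7,8,9} → only 1 remains.
row 4, column 3 = 5: row 4 has {1,2,3,4,6,8,9}; col 3 has {1,2,3,4,6,7,8}; box has {1,2,3,4,6,8,9} → only 5 remains.
row 6, column 4 = 5: row 6 has {1,2,3,4,6,7,8,9}; col 4 has {1,2,3,4,6,7,8,9}; box has {1,2,3,4,6,7,8,9} → only 5 remains.
row 7, column 2 = 5: row 7 has {1,2,3,4,6,7,8}; col 2 has {1,2,4,6,8,9}; box has {1,2,4,6,7,8} → only 5 remains.
row 7, column 3 = 9: row 7 has {1,2,3,4,5,6,7,8}; col 3 has {1,2,3,4,5,6,7,8}; box has {1,2,4,5,6,7,8} → only 9 remains.
row 9, column 2 = 3: row 9 has {1,2,4,5,6,7,8,9}; col 2 has {1,2,4,5,6,8,9}; box has {1,2,4,5,6,7,8,9} → only 3 remains.
row 4, column 2 = 7: row 4 has {1,2,3,4,5,6,8,9}; col 2 has {1,2,3,4,5,6,8,9}; box has {1,2,3,4,5,6,8,9} → only 7 remains.

975634281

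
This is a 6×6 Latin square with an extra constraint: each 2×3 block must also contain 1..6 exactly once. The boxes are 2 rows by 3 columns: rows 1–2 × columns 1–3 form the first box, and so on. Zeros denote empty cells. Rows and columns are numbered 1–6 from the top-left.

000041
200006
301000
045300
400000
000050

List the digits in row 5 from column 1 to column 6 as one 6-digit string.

R2C4 = 5: row 2 has {2,6}; col 4 has {3}; box has {1,4,6} → only 5 remains.
R2C5 = 3: row 2 has {2,5,6}; col 5 has {4,5}; box has {1,4,5,6} → only 3 remains.
R4C1 = 6: row 4 has {3,4,5}; col 1 has {2,3,4}; box has {1,3,4,5} → only 6 remains.
R4C6 = 2: row 4 has {3,4,5,6}; col 6 has {1,6}; box has {3} → only 2 remains.
R5C6 = 3: row 5 has {4}; col 6 has {1,2,6}; box has {5} → only 3 remains.
R6C1 = 1: row 6 has {5}; col 1 has {2,3,4,6}; box has {4} → only 1 remains.
R6C6 = 4: row 6 has {1,5}; col 6 has {1,2,3,6}; box has {3,5} → only 4 remains.
R1C1 = 5: row 1 has {1,4}; col 1 has {1,2,3,4,6}; box has {2} → only 5 remains.
R1C4 = 2: row 1 has {1,4,5}; col 4 has {3,5}; box has {1,3,4,5,6} → only 2 remains.
R2C2 = 1: row 2 has {2,3,5,6}; col 2 has {4}; box has {2,5} → only 1 remains.
R2C3 = 4: row 2 has {1,2,3,5,6}; col 3 has {1,5}; box has {1,2,5} → only 4 remains.
R3C2 = 2: row 3 has {1,3}; col 2 has {1,4}; box has {1,3,4,5,6} → only 2 remains.
R3C5 = 6: row 3 has {1,2,3}; col 5 has {3,4,5}; box has {2,3} → only 6 remains.
R3C6 = 5: row 3 has {1,2,3,6}; col 6 has {1,2,3,4,6}; box has {2,3,6} → only 5 remains.
R4C5 = 1: row 4 has {2,3,4,5,6}; col 5 has {3,4,5,6}; box has {2,3,5,6} → only 1 remains.
R5C5 = 2: row 5 has {3,4}; col 5 has {1,3,4,5,6}; box has {3,4,5} → only 2 remains.
R6C4 = 6: row 6 has {1,4,5}; col 4 has {2,3,5}; box has {2,3,4,5} → only 6 remains.
R3C4 = 4: row 3 has {1,2,3,5,6}; col 4 has {2,3,5,6}; box has {1,2,3,5,6} → only 4 remains.
R5C3 = 6: row 5 has {2,3,4}; col 3 has {1,4,5}; box has {1,4} → only 6 remains.
R5C4 = 1: row 5 has {2,3,4,6}; col 4 has {2,3,4,5,6}; box has {2,3,4,5,6} → only 1 remains.
R6C2 = 3: row 6 has {1,4,5,6}; col 2 has {1,2,4}; box has {1,4,6} → only 3 remains.
R6C3 = 2: row 6 has {1,3,4,5,6}; col 3 has {1,4,5,6}; box has {1,3,4,6} → only 2 remains.
R1C2 = 6: row 1 has {1,2,4,5}; col 2 has {1,2,3,4}; box has {1,2,4,5} → only 6 remains.
R1C3 = 3: row 1 has {1,2,4,5,6}; col 3 has {1,2,4,5,6}; box has {1,2,4,5,6} → only 3 remains.
R5C2 = 5: row 5 has {1,2,3,4,6}; col 2 has {1,2,3,4,6}; box has {1,2,3,4,6} → only 5 remains.

456123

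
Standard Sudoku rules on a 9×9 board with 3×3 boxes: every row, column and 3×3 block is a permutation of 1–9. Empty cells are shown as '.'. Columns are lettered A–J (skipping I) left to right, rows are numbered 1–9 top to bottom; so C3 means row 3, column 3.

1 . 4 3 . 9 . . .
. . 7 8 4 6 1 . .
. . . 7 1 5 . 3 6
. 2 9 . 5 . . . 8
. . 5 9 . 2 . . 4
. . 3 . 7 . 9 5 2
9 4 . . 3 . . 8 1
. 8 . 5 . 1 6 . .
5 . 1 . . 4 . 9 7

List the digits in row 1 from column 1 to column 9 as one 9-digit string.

164329875

E1 = 2: row 1 has {1,3,4,9}; col 5 has {1,3,4,5,7}; box has {1,3,4,5,6,7,8,9} → only 2 remains.
H1 = 7: row 1 has {1,2,3,4,9}; col 8 has {3,5,8,9}; box has {1,3,6} → only 7 remains.
J1 = 5: row 1 has {1,2,3,4,7,9}; col 9 has {1,2,4,6,7,8}; box has {1,3,6,7} → only 5 remains.
H2 = 2: row 2 has {1,4,6,7,8}; col 8 has {3,5,7,8,9}; box has {1,3,5,6,7} → only 2 remains.
J2 = 9: row 2 has {1,2,4,6,7,8}; col 9 has {1,2,4,5,6,7,8}; box has {1,2,3,5,6,7} → only 9 remains.
B3 = 9: row 3 has {1,3,5,6,7}; col 2 has {2,4,8}; box has {1,4,7} → only 9 remains.
F4 = 3: row 4 has {2,5,8,9}; col 6 has {1,2,4,5,6,9}; box has {2,5,7,9} → only 3 remains.
G4 = 7: row 4 has {2,3,5,8,9}; col 7 has {1,6,9}; box has {2,4,5,8,9} → only 7 remains.
G5 = 3: row 5 has {2,4,5,9}; col 7 has {1,6,7,9}; box has {2,4,5,7,8,9} → only 3 remains.
F6 = 8: row 6 has {2,3,5,7,9}; col 6 has {1,2,3,4,5,6,9}; box has {2,3,5,7,9} → only 8 remains.
F7 = 7: row 7 has {1,3,4,8,9}; col 6 has {1,2,3,4,5,6,8,9}; box has {1,3,4,5} → only 7 remains.
C8 = 2: row 8 has {1,5,6,8}; col 3 has {1,3,4,5,7,9}; box has {1,4,5,8,9} → only 2 remains.
E8 = 9: row 8 has {1,2,5,6,8}; col 5 has {1,2,3,4,5,7}; box has {1,3,4,5,7} → only 9 remains.
H8 = 4: row 8 has {1,2,5,6,8,9}; col 8 has {2,3,5,7,8,9}; box has {1,6,7,8,9} → only 4 remains.
J8 = 3: row 8 has {1,2,4,5,6,8,9}; col 9 has {1,2,4,5,6,7,8,9}; box has {1,4,6,7,8,9} → only 3 remains.
G9 = 2: row 9 has {1,4,5,7,9}; col 7 has {1,3,6,7,9}; box has {1,3,4,6,7,8,9} → only 2 remains.
B1 = 6: row 1 has {1,2,3,4,5,7,9}; col 2 has {2,4,8,9}; box has {1,4,7,9} → only 6 remains.
G1 = 8: row 1 has {1,2,3,4,5,6,7,9}; col 7 has {1,2,3,6,7,9}; box has {1,2,3,5,6,7,9} → only 8 remains.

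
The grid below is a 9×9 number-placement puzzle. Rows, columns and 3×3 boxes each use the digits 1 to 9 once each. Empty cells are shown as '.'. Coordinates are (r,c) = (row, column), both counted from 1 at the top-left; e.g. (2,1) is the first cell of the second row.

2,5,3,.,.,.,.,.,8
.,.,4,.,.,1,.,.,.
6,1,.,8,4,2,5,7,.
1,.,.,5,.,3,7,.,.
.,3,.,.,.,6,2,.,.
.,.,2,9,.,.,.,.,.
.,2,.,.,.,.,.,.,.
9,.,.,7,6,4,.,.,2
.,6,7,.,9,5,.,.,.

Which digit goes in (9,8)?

(1,4) = 6 (sole candidate).
(1,5) = 7 (sole candidate).
(1,6) = 9 (sole candidate).
(2,4) = 3 (sole candidate).
(2,5) = 5 (sole candidate).
(3,3) = 9 (sole candidate).
(3,9) = 3 (sole candidate).
(7,4) = 1 (sole candidate).
(7,6) = 8 (sole candidate).
(8,2) = 8 (sole candidate).
(9,4) = 2 (sole candidate).
(2,2) = 7 (sole candidate).
(5,4) = 4 (sole candidate).
(6,2) = 4 (sole candidate).
(6,6) = 7 (sole candidate).
(7,3) = 5 (sole candidate).
(7,5) = 3 (sole candidate).
(8,3) = 1 (sole candidate).
(8,7) = 3 (sole candidate).
(8,8) = 5 (sole candidate).
(2,1) = 8 (sole candidate).
(4,2) = 9 (sole candidate).
(5,3) = 8 (sole candidate).
(5,5) = 1 (sole candidate).
(5,8) = 9 (sole candidate).
(5,9) = 5 (sole candidate).
(6,1) = 5 (sole candidate).
(6,5) = 8 (sole candidate).
(7,1) = 4 (sole candidate).
(7,8) = 6 (sole candidate).
(9,1) = 3 (sole candidate).
(2,8) = 2 (sole candidate).
(4,3) = 6 (sole candidate).
(4,5) = 2 (sole candidate).
(4,9) = 4 (sole candidate).
(5,1) = 7 (sole candidate).
(7,7) = 9 (sole candidate).
(7,9) = 7 (sole candidate).
(9,9) = 1 (sole candidate).
(2,7) = 6 (sole candidate).
(2,9) = 9 (sole candidate).
(4,8) = 8 (sole candidate).
(6,7) = 1 (sole candidate).
(6,8) = 3 (sole candidate).
(6,9) = 6 (sole candidate).
(9,8) = 4: row 9 has {1,2,3,5,6,7,9}; col 8 has {2,3,5,6,7,8,9}; box has {1,2,3,5,6,7,9} → only 4 remains.

4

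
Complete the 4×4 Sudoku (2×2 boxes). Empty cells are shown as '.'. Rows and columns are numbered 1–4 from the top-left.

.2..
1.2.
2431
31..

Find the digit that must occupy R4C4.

2

R1C1 = 4: row 1 has {2}; col 1 has {1,2,3}; box has {1,2} → only 4 remains.
R1C3 = 1: row 1 has {2,4}; col 3 has {2,3}; box has {2} → only 1 remains.
R1C4 = 3: row 1 has {1,2,4}; col 4 has {1}; box has {1,2} → only 3 remains.
R2C2 = 3: row 2 has {1,2}; col 2 has {1,2,4}; box has {1,2,4} → only 3 remains.
R2C4 = 4: row 2 has {1,2,3}; col 4 has {1,3}; box has {1,2,3} → only 4 remains.
R4C3 = 4: row 4 has {1,3}; col 3 has {1,2,3}; box has {1,3} → only 4 remains.
R4C4 = 2: row 4 has {1,3,4}; col 4 has {1,3,4}; box has {1,3,4} → only 2 remains.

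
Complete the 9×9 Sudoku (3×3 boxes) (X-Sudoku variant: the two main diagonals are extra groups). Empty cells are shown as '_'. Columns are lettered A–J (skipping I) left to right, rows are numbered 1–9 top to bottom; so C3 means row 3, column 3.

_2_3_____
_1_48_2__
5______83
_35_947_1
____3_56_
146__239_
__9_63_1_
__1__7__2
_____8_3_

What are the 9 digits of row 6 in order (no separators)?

146572398

H4 = 2: row 4 has {1,3,4,5,7,9}; col 8 has {1,3,6,8,9}; box has {1,3,5,6,7,9} → only 2 remains.
F5 = 1: row 5 has {3,5,6}; col 6 has {2,3,4,7,8}; box has {2,3,4,9} → only 1 remains.
J6 = 8: row 6 has {1,2,3,4,6,9}; col 9 has {1,2,3}; box has {1,2,3,5,6,7,9} → only 8 remains.
A4 = 8: row 4 has {1,2,3,4,5,7,9}; col 1 has {1,5}; box has {1,3,4,5,6} → only 8 remains.
D4 = 6: row 4 has {1,2,3,4,5,7,8,9}; col 4 has {3,4}; box has {1,2,3,4,9}; main diagonal has {1,2,3} → only 6 remains.
J5 = 4: row 5 has {1,3,5,6}; col 9 has {1,2,3,8}; box has {1,2,3,5,6,7,8,9} → only 4 remains.
C1 = 8: in row 1, 8 can only go here (every other open cell in that row sees an 8).
C3 = 4: in row 3, 4 can only go here (every other open cell in that row sees a 4).
G7 = 8: row 7 has {1,3,6,9}; col 7 has {2,3,5,7}; box has {1,2,3}; main diagonal has {1,2,3,4,6} → only 8 remains.
H8 = 5: row 8 has {1,2,7}; col 8 has {1,2,3,6,8,9}; box has {1,2,3,8}; main diagonal has {1,2,3,4,6,8} → only 5 remains.
H2 = 7: row 2 has {1,2,4,8}; col 8 has {1,2,3,5,6,8,9}; box has {2,3,8}; anti-diagonal has {3,4,9} → only 7 remains.
D6 = 5: row 6 has {1,2,3,4,6,8,9}; col 4 has {3,4,6}; box has {1,2,3,4,6,9}; anti-diagonal has {3,4,7,9} → only 5 remains.
E6 = 7: row 6 has {1,2,3,4,5,6,8,9}; col 5 has {3,6,8,9}; box has {1,2,3,4,5,6,9} → only 7 remains.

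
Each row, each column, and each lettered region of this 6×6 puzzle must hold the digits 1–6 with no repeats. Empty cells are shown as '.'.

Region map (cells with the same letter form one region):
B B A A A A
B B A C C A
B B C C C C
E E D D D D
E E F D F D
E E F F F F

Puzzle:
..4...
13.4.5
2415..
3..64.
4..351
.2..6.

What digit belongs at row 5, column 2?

6

row 2, column 5 = 2: row 2 has {1,3,4,5}; col 5 has {4,5,6}; region has {1,4,5} → only 2 remains.
row 3, column 5 = 3: row 3 has {1,2,4,5}; col 5 has {2,4,5,6}; region has {1,2,4,5} → only 3 remains.
row 3, column 6 = 6: row 3 has {1,2,3,4,5}; col 6 has {1,5}; region has {1,2,3,4,5} → only 6 remains.
row 4, column 6 = 2: row 4 has {3,4,6}; col 6 has {1,5,6}; region has {1,3,4,6} → only 2 remains.
row 5, column 2 = 6: row 5 has {1,3,4,5}; col 2 has {2,3,4}; region has {2,3,4} → only 6 remains.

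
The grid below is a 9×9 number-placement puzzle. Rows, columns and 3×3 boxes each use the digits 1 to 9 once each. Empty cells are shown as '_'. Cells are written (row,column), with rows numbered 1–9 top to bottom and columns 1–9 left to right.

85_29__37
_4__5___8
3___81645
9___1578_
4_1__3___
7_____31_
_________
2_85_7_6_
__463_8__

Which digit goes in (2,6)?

6

(1,3) = 6: row 1 has {2,3,5,7,8,9}; col 3 has {1,4,8}; box has {3,4,5,8} → only 6 remains.
(1,6) = 4: row 1 has {2,3,5,6,7,8,9}; col 6 has {1,3,5,7}; box has {1,2,5,8,9} → only 4 remains.
(1,7) = 1: row 1 has {2,3,4,5,6,7,8,9}; col 7 has {3,6,7,8}; box has {3,4,5,6,7,8} → only 1 remains.
(2,1) = 1: row 2 has {4,5,8}; col 1 has {2,3,4,7,8,9}; box has {3,4,5,6,8} → only 1 remains.
(2,6) = 6: row 2 has {1,4,5,8}; col 6 has {1,3,4,5,7}; box has {1,2,4,5,8,9} → only 6 remains.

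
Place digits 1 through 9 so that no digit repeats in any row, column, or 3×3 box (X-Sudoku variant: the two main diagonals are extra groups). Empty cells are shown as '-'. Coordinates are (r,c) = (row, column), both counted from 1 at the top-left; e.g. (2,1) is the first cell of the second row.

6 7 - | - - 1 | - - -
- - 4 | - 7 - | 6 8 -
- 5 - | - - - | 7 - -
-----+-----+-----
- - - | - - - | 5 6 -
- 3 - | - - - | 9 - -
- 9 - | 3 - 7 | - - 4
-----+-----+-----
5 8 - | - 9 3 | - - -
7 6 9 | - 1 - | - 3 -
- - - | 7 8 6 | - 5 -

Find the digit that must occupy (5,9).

7

(4,9) = 3: in row 4, 3 can only go here (every other open cell in that row sees a 3).
(2,1) = 3: in row 2, 3 can only go here (every other open cell in that row sees a 3).
(3,5) = 3: in row 3, 3 can only go here (every other open cell in that row sees a 3).
(1,7) = 3: in row 1, 3 can only go here (every other open cell in that row sees a 3).
(3,4) = 6: in row 3, 6 can only go here (every other open cell in that row sees a 6).
(4,3) = 7: in row 4, 7 can only go here (every other open cell in that row sees a 7).
(5,3) = 6: in row 5, 6 can only go here (every other open cell in that row sees a 6).
(6,5) = 6: in row 6, 6 can only go here (every other open cell in that row sees a 6).
(6,3) = 5: in row 6, 5 can only go here (every other open cell in that row sees a 5).
(7,9) = 6: in row 7, 6 can only go here (every other open cell in that row sees a 6).
(7,8) = 7: in row 7, 7 can only go here (every other open cell in that row sees a 7).
(5,9) = 7: in row 5, 7 can only go here (every other open cell in that row sees a 7).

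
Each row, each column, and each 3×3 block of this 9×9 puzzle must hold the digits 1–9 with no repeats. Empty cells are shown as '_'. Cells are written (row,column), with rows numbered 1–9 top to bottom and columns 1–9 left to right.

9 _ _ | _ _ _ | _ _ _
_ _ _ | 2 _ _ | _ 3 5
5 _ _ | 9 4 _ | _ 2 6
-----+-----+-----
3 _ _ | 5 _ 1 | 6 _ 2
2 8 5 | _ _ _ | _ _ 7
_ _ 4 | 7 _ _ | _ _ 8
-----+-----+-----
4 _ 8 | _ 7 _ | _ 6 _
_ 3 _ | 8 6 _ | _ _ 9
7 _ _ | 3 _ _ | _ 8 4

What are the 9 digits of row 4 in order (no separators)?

397581642

(1,9) = 1: row 1 has {9}; col 9 has {2,4,5,6,7,8,9}; box has {2,3,5,6} → only 1 remains.
(7,4) = 1: row 7 has {4,6,7,8}; col 4 has {2,3,5,7,8,9}; box has {3,6,7,8} → only 1 remains.
(7,9) = 3: row 7 has {1,4,6,7,8}; col 9 has {1,2,4,5,6,7,8,9}; box has {4,6,8,9} → only 3 remains.
(8,1) = 1: row 8 has {3,6,8,9}; col 1 has {2,3,4,5,7,9}; box has {3,4,7,8} → only 1 remains.
(8,3) = 2: row 8 has {1,3,6,8,9}; col 3 has {4,5,8}; box has {1,3,4,7,8} → only 2 remains.
(1,4) = 6: row 1 has {1,9}; col 4 has {1,2,3,5,7,8,9}; box has {2,4,9} → only 6 remains.
(5,4) = 4: row 5 has {2,5,7,8}; col 4 has {1,2,3,5,6,7,8,9}; box has {1,5,7} → only 4 remains.
(6,1) = 6: row 6 has {4,7,8}; col 1 has {1,2,3,4,5,7,9}; box has {2,3,4,5,8} → only 6 remains.
(2,1) = 8: row 2 has {2,3,5}; col 1 has {1,2,3,4,5,6,7,9}; box has {5,9} → only 8 remains.
(2,5) = 1: row 2 has {2,3,5,8}; col 5 has {4,6,7}; box has {2,4,6,9} → only 1 remains.
(2,6) = 7: row 2 has {1,2,3,5,8}; col 6 has {1}; box has {1,2,4,6,9} → only 7 remains.
(2,3) = 6: row 2 has {1,2,3,5,7,8}; col 3 has {2,4,5,8}; box has {5,8,9} → only 6 remains.
(9,3) = 9: row 9 has {3,4,7,8}; col 3 has {2,4,5,6,8}; box has {1,2,3,4,7,8} → only 9 remains.
(2,2) = 4: row 2 has {1,2,3,5,6,7,8}; col 2 has {3,8}; box has {5,6,8,9} → only 4 remains.
(2,7) = 9: row 2 has {1,2,3,4,5,6,7,8}; col 7 has {6}; box has {1,2,3,5,6} → only 9 remains.
(4,3) = 7: row 4 has {1,2,3,5,6}; col 3 has {2,4,5,6,8,9}; box has {2,3,4,5,6,8} → only 7 remains.
(7,2) = 5: row 7 has {1,3,4,6,7,8}; col 2 has {3,4,8}; box has {1,2,3,4,7,8,9} → only 5 remains.
(7,7) = 2: row 7 has {1,3,4,5,6,7,8}; col 7 has {6,9}; box has {3,4,6,8,9} → only 2 remains.
(9,2) = 6: row 9 has {3,4,7,8,9}; col 2 has {3,4,5,8}; box has {1,2,3,4,5,7,8,9} → only 6 remains.
(1,3) = 3: row 1 has {1,6,9}; col 3 has {2,4,5,6,7,8,9}; box has {4,5,6,8,9} → only 3 remains.
(3,3) = 1: row 3 has {2,4,5,6,9}; col 3 has {2,3,4,5,6,7,8,9}; box has {3,4,5,6,8,9} → only 1 remains.
(4,2) = 9: row 4 has {1,2,3,5,6,7}; col 2 has {3,4,5,6,8}; box has {2,3,4,5,6,7,8} → only 9 remains.
(4,5) = 8: row 4 has {1,2,3,5,6,7,9}; col 5 has {1,4,6,7}; box has {1,4,5,7} → only 8 remains.
(4,8) = 4: row 4 has {1,2,3,5,6,7,8,9}; col 8 has {2,3,6,8}; box has {2,6,7,8} → only 4 remains.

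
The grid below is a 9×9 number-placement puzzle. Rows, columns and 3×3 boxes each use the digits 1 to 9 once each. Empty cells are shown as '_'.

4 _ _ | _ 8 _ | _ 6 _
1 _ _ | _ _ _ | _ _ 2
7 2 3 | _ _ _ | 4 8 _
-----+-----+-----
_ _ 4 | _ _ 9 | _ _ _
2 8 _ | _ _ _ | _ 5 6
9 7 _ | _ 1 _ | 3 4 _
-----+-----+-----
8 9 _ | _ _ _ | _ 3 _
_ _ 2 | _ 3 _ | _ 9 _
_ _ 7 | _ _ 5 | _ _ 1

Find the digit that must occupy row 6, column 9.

row 1, column 2 = 5: row 1 has {4,6,8}; col 2 has {2,7,8,9}; box has {1,2,3,4,7} → only 5 remains.
row 1, column 3 = 9: row 1 has {4,5,6,8}; col 3 has {2,3,4,7}; box has {1,2,3,4,5,7} → only 9 remains.
row 2, column 2 = 6: row 2 has {1,2}; col 2 has {2,5,7,8,9}; box has {1,2,3,4,5,7,9} → only 6 remains.
row 2, column 3 = 8: row 2 has {1,2,6}; col 3 has {2,3,4,7,9}; box has {1,2,3,4,5,6,7,9} → only 8 remains.
row 2, column 8 = 7: row 2 has {1,2,6,8}; col 8 has {3,4,5,6,8,9}; box has {2,4,6,8} → only 7 remains.
row 5, column 3 = 1: row 5 has {2,5,6,8}; col 3 has {2,3,4,7,8,9}; box has {2,4,7,8,9} → only 1 remains.
row 6, column 9 = 8: row 6 has {1,3,4,7,9}; col 9 has {1,2,6}; box has {3,4,5,6} → only 8 remains.

8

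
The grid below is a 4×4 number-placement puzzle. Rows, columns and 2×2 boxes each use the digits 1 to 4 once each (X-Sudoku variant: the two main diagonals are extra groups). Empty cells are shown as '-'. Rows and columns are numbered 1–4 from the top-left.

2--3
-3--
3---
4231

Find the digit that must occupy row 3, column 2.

row 2, column 1 = 1 (sole candidate).
row 2, column 3 = 2 (sole candidate).
row 2, column 4 = 4 (sole candidate).
row 3, column 2 = 1: row 3 has {3}; col 2 has {2,3}; box has {2,3,4}; anti-diagonal has {2,3,4} → only 1 remains.

1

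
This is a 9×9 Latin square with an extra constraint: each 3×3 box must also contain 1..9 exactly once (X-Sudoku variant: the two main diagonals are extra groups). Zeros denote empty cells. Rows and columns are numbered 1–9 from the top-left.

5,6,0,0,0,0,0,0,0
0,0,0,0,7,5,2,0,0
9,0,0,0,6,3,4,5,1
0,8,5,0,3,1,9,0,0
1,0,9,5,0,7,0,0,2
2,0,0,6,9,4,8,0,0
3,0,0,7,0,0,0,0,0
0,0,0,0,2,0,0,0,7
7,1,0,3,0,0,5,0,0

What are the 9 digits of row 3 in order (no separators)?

927863451

r2c2 = 3: row 2 has {2,5,7}; col 2 has {1,6,8}; box has {5,6,9}; main diagonal has {4,5} → only 3 remains.
r4c4 = 2: row 4 has {1,3,5,8,9}; col 4 has {3,5,6,7}; box has {1,3,4,5,6,7,9}; main diagonal has {3,4,5} → only 2 remains.
r5c2 = 4: row 5 has {1,2,5,7,9}; col 2 has {1,3,6,8}; box has {1,2,5,8,9} → only 4 remains.
r5c5 = 8: row 5 has {1,2,4,5,7,9}; col 5 has {2,3,6,7,9}; box has {1,2,3,4,5,6,7,9}; main diagonal has {2,3,4,5}; anti-diagonal has {1,4,6,7} → only 8 remains.
r6c2 = 7: row 6 has {2,4,6,8,9}; col 2 has {1,3,4,6,8}; box has {1,2,4,5,8,9} → only 7 remains.
r6c3 = 3: row 6 has {2,4,6,7,8,9}; col 3 has {5,9}; box has {1,2,4,5,7,8,9} → only 3 remains.
r6c8 = 1: row 6 has {2,3,4,6,7,8,9}; col 8 has {5}; box has {2,8,9} → only 1 remains.
r6c9 = 5: row 6 has {1,2,3,4,6,7,8,9}; col 9 has {1,2,7}; box has {1,2,8,9} → only 5 remains.
r7c3 = 2: row 7 has {3,7}; col 3 has {3,5,9}; box has {1,3,7}; anti-diagonal has {1,4,6,7,8} → only 2 remains.
r9c5 = 4: row 9 has {1,3,5,7}; col 5 has {2,3,6,7,8,9}; box has {2,3,7} → only 4 remains.
r1c5 = 1: row 1 has {5,6}; col 5 has {2,3,4,6,7,8,9}; box has {3,5,6,7} → only 1 remains.
r2c8 = 9: row 2 has {2,3,5,7}; col 8 has {1,5}; box has {1,2,4,5}; anti-diagonal has {1,2,4,6,7,8} → only 9 remains.
r3c2 = 2: row 3 has {1,3,4,5,6,9}; col 2 has {1,3,4,6,7,8}; box has {3,5,6,9} → only 2 remains.
r3c3 = 7: row 3 has {1,2,3,4,5,6,9}; col 3 has {2,3,5,9}; box has {2,3,5,6,9}; main diagonal has {2,3,4,5,8} → only 7 remains.
r3c4 = 8: row 3 has {1,2,3,4,5,6,7,9}; col 4 has {2,3,5,6,7}; box has {1,3,5,6,7} → only 8 remains.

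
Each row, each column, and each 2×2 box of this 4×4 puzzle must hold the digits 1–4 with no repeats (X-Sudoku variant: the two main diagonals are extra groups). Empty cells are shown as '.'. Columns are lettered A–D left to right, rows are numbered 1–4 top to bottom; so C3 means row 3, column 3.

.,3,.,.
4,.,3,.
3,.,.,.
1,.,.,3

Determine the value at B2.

1

A1 = 2 (sole candidate).
D1 = 4 (sole candidate).
B2 = 1: row 2 has {3,4}; col 2 has {3}; box has {2,3,4}; main diagonal has {2,3} → only 1 remains.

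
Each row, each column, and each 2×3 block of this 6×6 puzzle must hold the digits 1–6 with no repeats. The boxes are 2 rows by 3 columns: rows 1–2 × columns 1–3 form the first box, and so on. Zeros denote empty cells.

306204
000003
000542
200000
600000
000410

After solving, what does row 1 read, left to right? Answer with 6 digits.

r1c5 = 5: row 1 has {2,3,4,6}; col 5 has {1,4}; box has {2,3,4} → only 5 remains.
r2c5 = 6 (sole candidate).
r3c1 = 1 (sole candidate).
r3c3 = 3 (sole candidate).
r4c5 = 3 (sole candidate).
r5c4 = 3 (sole candidate).
r5c5 = 2 (sole candidate).
r5c6 = 5 (sole candidate).
r6c1 = 5 (sole candidate).
r6c3 = 2 (sole candidate).
r6c6 = 6 (sole candidate).
r1c2 = 1: row 1 has {2,3,4,5,6}; col 2 has {}; box has {3,6} → only 1 remains.

316254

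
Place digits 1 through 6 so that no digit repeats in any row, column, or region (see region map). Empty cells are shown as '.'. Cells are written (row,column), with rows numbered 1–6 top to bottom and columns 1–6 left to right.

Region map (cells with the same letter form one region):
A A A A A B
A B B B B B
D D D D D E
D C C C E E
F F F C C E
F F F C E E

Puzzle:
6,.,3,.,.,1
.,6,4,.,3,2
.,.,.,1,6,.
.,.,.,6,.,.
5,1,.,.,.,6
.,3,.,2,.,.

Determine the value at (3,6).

3

(2,1) = 1: row 2 has {2,3,4,6}; col 1 has {5,6}; region has {3,6} → only 1 remains.
(2,4) = 5: row 2 has {1,2,3,4,6}; col 4 has {1,2,6}; region has {1,2,3,4,6} → only 5 remains.
(5,3) = 2: row 5 has {1,5,6}; col 3 has {3,4}; region has {1,3,5} → only 2 remains.
(5,5) = 4: row 5 has {1,2,5,6}; col 5 has {3,6}; region has {2,6} → only 4 remains.
(6,1) = 4: row 6 has {2,3}; col 1 has {1,5,6}; region has {1,2,3,5} → only 4 remains.
(6,3) = 6: row 6 has {2,3,4}; col 3 has {2,3,4}; region has {1,2,3,4,5} → only 6 remains.
(6,6) = 5: row 6 has {2,3,4,6}; col 6 has {1,2,6}; region has {6} → only 5 remains.
(1,4) = 4: row 1 has {1,3,6}; col 4 has {1,2,5,6}; region has {1,3,6} → only 4 remains.
(3,3) = 5: row 3 has {1,6}; col 3 has {2,3,4,6}; region has {1,6} → only 5 remains.
(4,2) = 5: row 4 has {6}; col 2 has {1,3,6}; region has {2,4,6} → only 5 remains.
(4,3) = 1: row 4 has {5,6}; col 3 has {2,3,4,5,6}; region has {2,4,5,6} → only 1 remains.
(4,5) = 2: row 4 has {1,5,6}; col 5 has {3,4,6}; region has {5,6} → only 2 remains.
(5,4) = 3: row 5 has {1,2,4,5,6}; col 4 has {1,2,4,5,6}; region has {1,2,4,5,6} → only 3 remains.
(6,5) = 1: row 6 has {2,3,4,5,6}; col 5 has {2,3,4,6}; region has {2,5,6} → only 1 remains.
(1,2) = 2: row 1 has {1,3,4,6}; col 2 has {1,3,5,6}; region has {1,3,4,6} → only 2 remains.
(1,5) = 5: row 1 has {1,2,3,4,6}; col 5 has {1,2,3,4,6}; region has {1,2,3,4,6} → only 5 remains.
(3,2) = 4: row 3 has {1,5,6}; col 2 has {1,2,3,5,6}; region has {1,5,6} → only 4 remains.
(3,6) = 3: row 3 has {1,4,5,6}; col 6 has {1,2,5,6}; region has {1,2,5,6} → only 3 remains.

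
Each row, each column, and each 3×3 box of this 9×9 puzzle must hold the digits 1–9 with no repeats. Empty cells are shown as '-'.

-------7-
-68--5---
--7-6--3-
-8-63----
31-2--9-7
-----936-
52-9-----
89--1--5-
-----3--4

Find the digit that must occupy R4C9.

1

R9C2 = 7 (sole candidate).
R2C4 = 3 (hidden single in row 2).
R2C5 = 7 (hidden single in row 2).
R5C3 = 6 (hidden single in row 5).
R9C3 = 1 (sole candidate).
R9C1 = 6 (sole candidate).
R5C5 = 5 (hidden single in row 5).
R9C8 = 9 (hidden single in row 9).
R9C4 = 5 (hidden single in row 9).
R1C2 = 3 (hidden single in column 2).
R1C5 = 9 (hidden single in column 5).
R4C3 = 9 (hidden single in column 3).
R9C5 = 2 (hidden single in column 5).
R9C7 = 8 (sole candidate).
R7C8 = 1 (sole candidate).
R5C8 = 8 (hidden single in column 8).
R5C6 = 4 (sole candidate).
R6C5 = 8 (sole candidate).
R7C5 = 4 (sole candidate).
R8C4 = 7 (sole candidate).
R8C6 = 6 (sole candidate).
R8C7 = 2 (sole candidate).
R8C9 = 3 (sole candidate).
R6C4 = 1 (sole candidate).
R7C3 = 3 (sole candidate).
R7C6 = 8 (sole candidate).
R7C9 = 6 (sole candidate).
R8C3 = 4 (sole candidate).
R4C6 = 7 (sole candidate).
R7C7 = 7 (sole candidate).
R1C7 = 6 (hidden single in row 1).
R6C1 = 7 (hidden single in row 6).
R6C2 = 4 (hidden single in row 6).
R3C2 = 5 (sole candidate).
R4C1 = 2 (sole candidate).
R4C8 = 4 (sole candidate).
R6C3 = 5 (sole candidate).
R6C9 = 2 (sole candidate).
R1C3 = 2 (sole candidate).
R1C6 = 1 (sole candidate).
R2C8 = 2 (sole candidate).
R3C6 = 2 (sole candidate).
R1C1 = 4 (sole candidate).
R1C4 = 8 (sole candidate).
R1C9 = 5 (sole candidate).
R3C4 = 4 (sole candidate).
R3C7 = 1 (sole candidate).
R4C7 = 5 (sole candidate).
R4C9 = 1: row 4 has {2,3,4,5,6,7,8,9}; col 9 has {2,3,4,5,6,7}; box has {2,3,4,5,6,7,8,9} → only 1 remains.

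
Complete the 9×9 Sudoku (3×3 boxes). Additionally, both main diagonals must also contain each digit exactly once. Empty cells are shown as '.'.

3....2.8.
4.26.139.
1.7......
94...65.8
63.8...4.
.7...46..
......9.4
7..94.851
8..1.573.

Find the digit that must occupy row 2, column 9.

5

row 2, column 2 = 8 (sole candidate).
row 4, column 3 = 1 (sole candidate).
row 4, column 4 = 2 (sole candidate).
row 4, column 8 = 7 (sole candidate).
row 5, column 3 = 5 (sole candidate).
row 5, column 5 = 1 (sole candidate).
row 5, column 7 = 2 (sole candidate).
row 5, column 9 = 9 (sole candidate).
row 6, column 1 = 2 (sole candidate).
row 6, column 3 = 8 (sole candidate).
row 6, column 8 = 1 (sole candidate).
row 6, column 9 = 3 (sole candidate).
row 7, column 1 = 5 (sole candidate).
row 7, column 3 = 3 (sole candidate).
row 7, column 4 = 7 (sole candidate).
row 7, column 6 = 8 (sole candidate).
row 8, column 2 = 2 (sole candidate).
row 8, column 3 = 6 (sole candidate).
row 8, column 6 = 3 (sole candidate).
row 9, column 2 = 9 (sole candidate).
row 9, column 3 = 4 (sole candidate).
row 9, column 9 = 6 (sole candidate).
row 1, column 3 = 9 (sole candidate).
row 3, column 6 = 9 (sole candidate).
row 3, column 7 = 4 (sole candidate).
row 4, column 5 = 3 (sole candidate).
row 5, column 6 = 7 (sole candidate).
row 6, column 4 = 5 (sole candidate).
row 6, column 5 = 9 (sole candidate).
row 7, column 2 = 1 (sole candidate).
row 7, column 8 = 2 (sole candidate).
row 9, column 5 = 2 (sole candidate).
row 1, column 4 = 4 (sole candidate).
row 1, column 7 = 1 (sole candidate).
row 1, column 9 = 7 (sole candidate).
row 2, column 9 = 5: row 2 has {1,2,3,4,6,8,9}; col 9 has {1,3,4,6,7,8,9}; box has {1,3,4,7,8,9} → only 5 remains.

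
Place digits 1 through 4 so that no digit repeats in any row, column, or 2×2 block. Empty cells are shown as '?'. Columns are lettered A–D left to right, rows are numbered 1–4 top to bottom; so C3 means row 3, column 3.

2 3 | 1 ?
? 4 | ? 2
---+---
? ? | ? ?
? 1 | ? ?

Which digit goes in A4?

4

D1 = 4 (sole candidate).
A2 = 1 (sole candidate).
C2 = 3 (sole candidate).
B3 = 2 (sole candidate).
C3 = 4 (sole candidate).
C4 = 2 (sole candidate).
D4 = 3 (sole candidate).
A3 = 3 (sole candidate).
D3 = 1 (sole candidate).
A4 = 4: row 4 has {1,2,3}; col 1 has {1,2,3}; box has {1,2,3} → only 4 remains.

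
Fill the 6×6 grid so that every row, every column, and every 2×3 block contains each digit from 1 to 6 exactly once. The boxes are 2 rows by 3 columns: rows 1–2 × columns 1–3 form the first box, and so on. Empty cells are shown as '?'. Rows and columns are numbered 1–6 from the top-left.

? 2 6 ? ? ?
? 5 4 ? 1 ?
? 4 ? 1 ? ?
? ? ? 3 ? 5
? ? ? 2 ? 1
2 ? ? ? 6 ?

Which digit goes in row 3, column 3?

3

row 2, column 1 = 3: row 2 has {1,4,5}; col 1 has {2}; box has {2,4,5,6} → only 3 remains.
row 2, column 4 = 6: row 2 has {1,3,4,5}; col 4 has {1,2,3}; box has {1} → only 6 remains.
row 2, column 6 = 2: row 2 has {1,3,4,5,6}; col 6 has {1,5}; box has {1,6} → only 2 remains.
row 3, column 5 = 2: row 3 has {1,4}; col 5 has {1,6}; box has {1,3,5} → only 2 remains.
row 3, column 6 = 6: row 3 has {1,2,4}; col 6 has {1,2,5}; box has {1,2,3,5} → only 6 remains.
row 4, column 5 = 4: row 4 has {3,5}; col 5 has {1,2,6}; box has {1,2,3,5,6} → only 4 remains.
row 1, column 1 = 1: row 1 has {2,6}; col 1 has {2,3}; box has {2,3,4,5,6} → only 1 remains.
row 3, column 1 = 5: row 3 has {1,2,4,6}; col 1 has {1,2,3}; box has {4} → only 5 remains.
row 3, column 3 = 3: row 3 has {1,2,4,5,6}; col 3 has {4,6}; box has {4,5} → only 3 remains.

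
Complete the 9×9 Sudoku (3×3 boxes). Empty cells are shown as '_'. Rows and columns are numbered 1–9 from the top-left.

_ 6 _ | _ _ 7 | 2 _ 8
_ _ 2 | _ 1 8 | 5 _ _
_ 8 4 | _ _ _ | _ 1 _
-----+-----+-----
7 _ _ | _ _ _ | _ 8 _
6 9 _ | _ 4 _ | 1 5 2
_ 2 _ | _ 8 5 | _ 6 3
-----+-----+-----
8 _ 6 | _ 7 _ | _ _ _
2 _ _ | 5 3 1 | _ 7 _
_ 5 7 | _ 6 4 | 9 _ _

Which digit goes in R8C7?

R4C7 = 4: row 4 has {7,8}; col 7 has {1,2,5,9}; box has {1,2,3,5,6,8} → only 4 remains.
R4C9 = 9: row 4 has {4,7,8}; col 9 has {2,3,8}; box has {1,2,3,4,5,6,8} → only 9 remains.
R5C6 = 3: row 5 has {1,2,4,5,6,9}; col 6 has {1,4,5,7,8}; box has {4,5,8} → only 3 remains.
R6C3 = 1: row 6 has {2,3,5,6,8}; col 3 has {2,4,6,7}; box has {2,6,7,9} → only 1 remains.
R6C7 = 7: row 6 has {1,2,3,5,6,8}; col 7 has {1,2,4,5,9}; box has {1,2,3,4,5,6,8,9} → only 7 remains.
R7C7 = 3: row 7 has {6,7,8}; col 7 has {1,2,4,5,7,9}; box has {7,9} → only 3 remains.
R8C2 = 4: row 8 has {1,2,3,5,7}; col 2 has {2,5,6,8,9}; box has {2,5,6,7,8} → only 4 remains.
R8C3 = 9: row 8 has {1,2,3,4,5,7}; col 3 has {1,2,4,6,7}; box has {2,4,5,6,7,8} → only 9 remains.
R8C9 = 6: row 8 has {1,2,3,4,5,7,9}; col 9 has {2,3,8,9}; box has {3,7,9} → only 6 remains.
R9C8 = 2: row 9 has {4,5,6,7,9}; col 8 has {1,5,6,7,8}; box has {3,6,7,9} → only 2 remains.
R9C9 = 1: row 9 has {2,4,5,6,7,9}; col 9 has {2,3,6,8,9}; box has {2,3,6,7,9} → only 1 remains.
R3C7 = 6: row 3 has {1,4,8}; col 7 has {1,2,3,4,5,7,9}; box has {1,2,5,8} → only 6 remains.
R3C9 = 7: row 3 has {1,4,6,8}; col 9 has {1,2,3,6,8,9}; box has {1,2,5,6,8} → only 7 remains.
R4C2 = 3: row 4 has {4,7,8,9}; col 2 has {2,4,5,6,8,9}; box has {1,2,6,7,9} → only 3 remains.
R4C3 = 5: row 4 has {3,4,7,8,9}; col 3 has {1,2,4,6,7,9}; box has {1,2,3,6,7,9} → only 5 remains.
R4C5 = 2: row 4 has {3,4,5,7,8,9}; col 5 has {1,3,4,6,7,8}; box has {3,4,5,8} → only 2 remains.
R4C6 = 6: row 4 has {2,3,4,5,7,8,9}; col 6 has {1,3,4,5,7,8}; box has {2,3,4,5,8} → only 6 remains.
R5C3 = 8: row 5 has {1,2,3,4,5,6,9}; col 3 has {1,2,4,5,6,7,9}; box has {1,2,3,5,6,7,9} → only 8 remains.
R5C4 = 7: row 5 has {1,2,3,4,5,6,8,9}; col 4 has {5}; box has {2,3,4,5,6,8} → only 7 remains.
R6C1 = 4: row 6 has {1,2,3,5,6,7,8}; col 1 has {2,6,7,8}; box has {1,2,3,5,6,7,8,9} → only 4 remains.
R6C4 = 9: row 6 has {1,2,3,4,5,6,7,8}; col 4 has {5,7}; box has {2,3,4,5,6,7,8} → only 9 remains.
R7C2 = 1: row 7 has {3,6,7,8}; col 2 has {2,3,4,5,6,8,9}; box has {2,4,5,6,7,8,9} → only 1 remains.
R7C4 = 2: row 7 has {1,3,6,7,8}; col 4 has {5,7,9}; box has {1,3,4,5,6,7} → only 2 remains.
R7C6 = 9: row 7 has {1,2,3,6,7,8}; col 6 has {1,3,4,5,6,7,8}; box has {1,2,3,4,5,6,7} → only 9 remains.
R7C8 = 4: row 7 has {1,2,3,6,7,8,9}; col 8 has {1,2,5,6,7,8}; box has {1,2,3,6,7,9} → only 4 remains.
R7C9 = 5: row 7 has {1,2,3,4,6,7,8,9}; col 9 has {1,2,3,6,7,8,9}; box has {1,2,3,4,6,7,9} → only 5 remains.
R8C7 = 8: row 8 has {1,2,3,4,5,6,7,9}; col 7 has {1,2,3,4,5,6,7,9}; box has {1,2,3,4,5,6,7,9} → only 8 remains.

8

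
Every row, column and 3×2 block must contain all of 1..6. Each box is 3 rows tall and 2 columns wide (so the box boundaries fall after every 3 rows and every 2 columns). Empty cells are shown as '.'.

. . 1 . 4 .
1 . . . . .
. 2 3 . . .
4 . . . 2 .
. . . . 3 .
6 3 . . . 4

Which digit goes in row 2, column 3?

2

row 3, column 1 = 5: row 3 has {2,3}; col 1 has {1,4,6}; box has {1,2} → only 5 remains.
row 5, column 1 = 2: row 5 has {3}; col 1 has {1,4,5,6}; box has {3,4,6} → only 2 remains.
row 1, column 1 = 3: row 1 has {1,4}; col 1 has {1,2,4,5,6}; box has {1,2,5} → only 3 remains.
row 1, column 2 = 6: row 1 has {1,3,4}; col 2 has {2,3}; box has {1,2,3,5} → only 6 remains.
row 2, column 2 = 4: row 2 has {1}; col 2 has {2,3,6}; box has {1,2,3,5,6} → only 4 remains.
row 2, column 6 = 3: in row 2, 3 can only go here (every other open cell in that row sees a 3).
row 3, column 4 = 4: in row 3, 4 can only go here (every other open cell in that row sees a 4).
row 4, column 4 = 3: in row 4, 3 can only go here (every other open cell in that row sees a 3).
row 5, column 3 = 4: in row 5, 4 can only go here (every other open cell in that row sees a 4).
row 1, column 6 = 2: in column 6, 2 can only go here (every other open cell in that column sees a 2).
row 1, column 4 = 5: row 1 has {1,2,3,4,6}; col 4 has {3,4}; box has {1,3,4} → only 5 remains.
row 2, column 5 = 5: in row 2, 5 can only go here (every other open cell in that row sees a 5).
row 6, column 5 = 1: row 6 has {3,4,6}; col 5 has {2,3,4,5}; box has {2,3,4} → only 1 remains.
row 3, column 5 = 6: row 3 has {2,3,4,5}; col 5 has {1,2,3,4,5}; box has {2,3,4,5} → only 6 remains.
row 3, column 6 = 1: row 3 has {2,3,4,5,6}; col 6 has {2,3,4}; box has {2,3,4,5,6} → only 1 remains.
row 6, column 4 = 2: row 6 has {1,3,4,6}; col 4 has {3,4,5}; box has {3,4} → only 2 remains.
row 2, column 4 = 6: row 2 has {1,3,4,5}; col 4 has {2,3,4,5}; box has {1,3,4,5} → only 6 remains.
row 5, column 4 = 1: row 5 has {2,3,4}; col 4 has {2,3,4,5,6}; box has {2,3,4} → only 1 remains.
row 6, column 3 = 5: row 6 has {1,2,3,4,6}; col 3 has {1,3,4}; box has {1,2,3,4} → only 5 remains.
row 2, column 3 = 2: row 2 has {1,3,4,5,6}; col 3 has {1,3,4,5}; box has {1,3,4,5,6} → only 2 remains.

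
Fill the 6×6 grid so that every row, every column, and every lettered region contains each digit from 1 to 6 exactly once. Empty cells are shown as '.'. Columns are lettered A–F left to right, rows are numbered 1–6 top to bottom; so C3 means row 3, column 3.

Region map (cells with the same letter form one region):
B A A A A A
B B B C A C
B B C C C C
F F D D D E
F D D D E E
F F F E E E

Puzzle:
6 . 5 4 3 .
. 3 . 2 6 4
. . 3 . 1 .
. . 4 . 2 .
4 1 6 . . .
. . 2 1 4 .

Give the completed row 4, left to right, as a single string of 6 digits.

B1 = 2 (sole candidate).
F1 = 1 (sole candidate).
C2 = 1 (sole candidate).
E5 = 5 (sole candidate).
A2 = 5 (sole candidate).
A3 = 2 (sole candidate).
B3 = 4 (sole candidate).
D5 = 3 (sole candidate).
F5 = 2 (sole candidate).
A6 = 3 (sole candidate).
F6 = 6 (sole candidate).
F3 = 5 (sole candidate).
A4 = 1: row 4 has {2,4}; col 1 has {2,3,4,5,6}; region has {2,3,4} → only 1 remains.
D4 = 5: row 4 has {1,2,4}; col 4 has {1,2,3,4}; region has {1,2,3,4,6} → only 5 remains.
F4 = 3: row 4 has {1,2,4,5}; col 6 has {1,2,4,5,6}; region has {1,2,4,5,6} → only 3 remains.
B6 = 5 (sole candidate).
D3 = 6 (sole candidate).
B4 = 6: row 4 has {1,2,3,4,5}; col 2 has {1,2,3,4,5}; region has {1,2,3,4,5} → only 6 remains.

164523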